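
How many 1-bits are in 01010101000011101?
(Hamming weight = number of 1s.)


Counting 1s in 01010101000011101

8


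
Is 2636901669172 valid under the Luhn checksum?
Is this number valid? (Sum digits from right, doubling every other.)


Luhn sum = 47
47 mod 10 = 7

Invalid (Luhn sum mod 10 = 7)


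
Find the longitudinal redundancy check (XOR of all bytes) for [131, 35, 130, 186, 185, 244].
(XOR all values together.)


XOR chain: 131 ^ 35 ^ 130 ^ 186 ^ 185 ^ 244 = 213

213


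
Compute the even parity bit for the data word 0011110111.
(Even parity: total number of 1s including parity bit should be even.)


Number of 1s in data: 7
Parity bit: 1

1


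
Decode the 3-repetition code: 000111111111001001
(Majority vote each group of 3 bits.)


Groups: 000, 111, 111, 111, 001, 001
Majority votes: 011100

011100


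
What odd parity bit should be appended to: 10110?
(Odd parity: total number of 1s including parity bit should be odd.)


Number of 1s in data: 3
Parity bit: 0

0


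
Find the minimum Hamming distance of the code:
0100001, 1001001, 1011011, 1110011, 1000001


Comparing all pairs, minimum distance: 1
Can detect 0 errors, correct 0 errors

1


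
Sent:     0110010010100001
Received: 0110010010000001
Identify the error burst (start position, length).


XOR: 0000000000100000

Burst at position 10, length 1


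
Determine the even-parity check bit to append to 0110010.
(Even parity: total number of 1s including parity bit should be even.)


Number of 1s in data: 3
Parity bit: 1

1


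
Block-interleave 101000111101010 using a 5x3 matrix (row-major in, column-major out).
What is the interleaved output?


Matrix:
  101
  000
  111
  101
  010
Read columns: 101100010110110

101100010110110


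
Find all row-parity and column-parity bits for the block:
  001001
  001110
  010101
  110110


Row parities: 0110
Column parities: 100100

Row P: 0110, Col P: 100100, Corner: 0


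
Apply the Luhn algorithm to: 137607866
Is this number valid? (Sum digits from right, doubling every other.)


Luhn sum = 39
39 mod 10 = 9

Invalid (Luhn sum mod 10 = 9)


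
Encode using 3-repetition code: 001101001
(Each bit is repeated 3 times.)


Each bit -> 3 copies

000000111111000111000000111


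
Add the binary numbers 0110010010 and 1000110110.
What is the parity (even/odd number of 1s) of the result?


0110010010 = 402
1000110110 = 566
Sum = 968 = 1111001000
1s count = 5

odd parity (5 ones in 1111001000)


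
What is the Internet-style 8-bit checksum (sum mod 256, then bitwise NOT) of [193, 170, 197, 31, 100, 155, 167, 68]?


Sum = 1081 mod 256 = 57
Complement = 198

198


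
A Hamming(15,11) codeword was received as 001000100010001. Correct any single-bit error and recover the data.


Syndrome = 0: no error detected

Data: 10010010001 (no errors)


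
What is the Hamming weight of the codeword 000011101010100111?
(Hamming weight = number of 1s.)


Counting 1s in 000011101010100111

9


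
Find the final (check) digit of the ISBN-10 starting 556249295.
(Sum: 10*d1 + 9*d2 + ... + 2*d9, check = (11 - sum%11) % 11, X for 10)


Weighted sum: 271
271 mod 11 = 7

Check digit: 4


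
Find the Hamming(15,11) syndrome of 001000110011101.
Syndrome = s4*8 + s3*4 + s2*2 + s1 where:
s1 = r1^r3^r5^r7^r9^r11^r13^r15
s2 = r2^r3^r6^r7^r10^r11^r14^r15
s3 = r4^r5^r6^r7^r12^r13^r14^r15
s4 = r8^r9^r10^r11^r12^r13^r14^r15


s1=1, s2=0, s3=0, s4=1

Syndrome = 9 (error at position 9)


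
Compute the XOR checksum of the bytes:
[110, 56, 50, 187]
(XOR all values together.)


XOR chain: 110 ^ 56 ^ 50 ^ 187 = 223

223


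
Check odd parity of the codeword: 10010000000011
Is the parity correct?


Number of 1s: 4

No, parity error (4 ones)


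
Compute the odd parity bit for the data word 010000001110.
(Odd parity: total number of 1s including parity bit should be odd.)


Number of 1s in data: 4
Parity bit: 1

1


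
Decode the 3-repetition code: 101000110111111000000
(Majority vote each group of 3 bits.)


Groups: 101, 000, 110, 111, 111, 000, 000
Majority votes: 1011100

1011100


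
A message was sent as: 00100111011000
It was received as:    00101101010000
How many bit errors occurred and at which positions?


XOR: 00001010001000

3 error(s) at position(s): 4, 6, 10


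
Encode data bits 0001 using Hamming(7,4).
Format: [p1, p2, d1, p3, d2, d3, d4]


Parity bits: p1=1, p2=1, p3=1

1101001


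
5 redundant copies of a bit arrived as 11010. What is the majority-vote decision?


Ones: 3 out of 5
Threshold: 3

1 (3/5 voted 1)


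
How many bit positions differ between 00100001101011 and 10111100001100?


XOR: 10011101100111
Count of 1s: 9

9


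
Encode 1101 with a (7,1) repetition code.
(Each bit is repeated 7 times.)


Each bit -> 7 copies

1111111111111100000001111111


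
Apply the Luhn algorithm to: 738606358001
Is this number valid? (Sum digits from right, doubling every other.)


Luhn sum = 46
46 mod 10 = 6

Invalid (Luhn sum mod 10 = 6)


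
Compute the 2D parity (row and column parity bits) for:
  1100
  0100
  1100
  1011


Row parities: 0101
Column parities: 1111

Row P: 0101, Col P: 1111, Corner: 0


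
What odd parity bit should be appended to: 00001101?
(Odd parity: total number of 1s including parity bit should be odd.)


Number of 1s in data: 3
Parity bit: 0

0


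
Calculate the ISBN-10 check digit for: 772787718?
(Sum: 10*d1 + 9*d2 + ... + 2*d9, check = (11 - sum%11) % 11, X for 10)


Weighted sum: 328
328 mod 11 = 9

Check digit: 2


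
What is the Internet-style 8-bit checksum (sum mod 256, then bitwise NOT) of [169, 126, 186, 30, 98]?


Sum = 609 mod 256 = 97
Complement = 158

158


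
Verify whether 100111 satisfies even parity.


Number of 1s: 4

Yes, parity is correct (4 ones)


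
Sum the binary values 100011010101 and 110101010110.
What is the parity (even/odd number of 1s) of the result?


100011010101 = 2261
110101010110 = 3414
Sum = 5675 = 1011000101011
1s count = 7

odd parity (7 ones in 1011000101011)


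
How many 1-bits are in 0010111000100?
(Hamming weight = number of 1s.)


Counting 1s in 0010111000100

5


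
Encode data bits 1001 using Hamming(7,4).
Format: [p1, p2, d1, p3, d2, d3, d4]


Parity bits: p1=0, p2=0, p3=1

0011001


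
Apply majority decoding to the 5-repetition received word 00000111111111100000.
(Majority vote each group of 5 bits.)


Groups: 00000, 11111, 11111, 00000
Majority votes: 0110

0110


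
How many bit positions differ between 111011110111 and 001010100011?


XOR: 110001010100
Count of 1s: 5

5


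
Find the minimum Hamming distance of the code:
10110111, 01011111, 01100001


Comparing all pairs, minimum distance: 4
Can detect 3 errors, correct 1 errors

4


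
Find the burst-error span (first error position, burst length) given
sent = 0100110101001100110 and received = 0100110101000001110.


XOR: 0000000000001101000

Burst at position 12, length 4


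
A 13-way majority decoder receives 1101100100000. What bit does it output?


Ones: 5 out of 13
Threshold: 7

0 (5/13 voted 1)


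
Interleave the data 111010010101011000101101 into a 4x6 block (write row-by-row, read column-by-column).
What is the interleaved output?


Matrix:
  111010
  010101
  011000
  101101
Read columns: 100111101011010110000101

100111101011010110000101


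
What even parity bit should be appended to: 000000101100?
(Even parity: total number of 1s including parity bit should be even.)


Number of 1s in data: 3
Parity bit: 1

1


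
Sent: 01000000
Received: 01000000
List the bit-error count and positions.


XOR: 00000000

0 errors (received matches sent)


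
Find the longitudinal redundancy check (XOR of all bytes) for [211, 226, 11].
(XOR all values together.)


XOR chain: 211 ^ 226 ^ 11 = 58

58


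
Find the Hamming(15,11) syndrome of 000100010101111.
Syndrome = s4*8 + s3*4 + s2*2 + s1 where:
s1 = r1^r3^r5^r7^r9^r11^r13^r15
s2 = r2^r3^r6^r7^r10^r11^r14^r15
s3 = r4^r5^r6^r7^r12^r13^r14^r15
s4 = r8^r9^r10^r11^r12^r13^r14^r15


s1=0, s2=1, s3=1, s4=0

Syndrome = 6 (error at position 6)


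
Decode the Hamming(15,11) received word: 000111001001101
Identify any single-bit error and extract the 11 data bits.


Syndrome = 0: no error detected

Data: 01101001101 (no errors)


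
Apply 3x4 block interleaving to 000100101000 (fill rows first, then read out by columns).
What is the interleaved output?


Matrix:
  0001
  0010
  1000
Read columns: 001000010100

001000010100


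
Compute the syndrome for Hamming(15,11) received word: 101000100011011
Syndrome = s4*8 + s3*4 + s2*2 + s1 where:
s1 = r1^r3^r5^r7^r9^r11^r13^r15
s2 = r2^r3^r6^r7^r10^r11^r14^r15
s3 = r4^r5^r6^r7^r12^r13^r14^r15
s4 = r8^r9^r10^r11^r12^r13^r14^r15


s1=1, s2=1, s3=0, s4=0

Syndrome = 3 (error at position 3)


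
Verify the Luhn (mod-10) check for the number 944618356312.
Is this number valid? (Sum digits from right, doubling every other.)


Luhn sum = 58
58 mod 10 = 8

Invalid (Luhn sum mod 10 = 8)


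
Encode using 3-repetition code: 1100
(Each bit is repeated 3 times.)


Each bit -> 3 copies

111111000000


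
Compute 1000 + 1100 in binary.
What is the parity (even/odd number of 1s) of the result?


1000 = 8
1100 = 12
Sum = 20 = 10100
1s count = 2

even parity (2 ones in 10100)


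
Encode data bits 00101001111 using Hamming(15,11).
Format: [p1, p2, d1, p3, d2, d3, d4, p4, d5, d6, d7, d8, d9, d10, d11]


Parity bits: p1=1, p2=1, p3=1, p4=1

110101011001111


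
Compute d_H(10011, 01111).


XOR: 11100
Count of 1s: 3

3


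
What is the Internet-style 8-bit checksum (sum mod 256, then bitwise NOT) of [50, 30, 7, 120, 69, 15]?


Sum = 291 mod 256 = 35
Complement = 220

220


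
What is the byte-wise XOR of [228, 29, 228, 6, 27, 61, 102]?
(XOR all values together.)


XOR chain: 228 ^ 29 ^ 228 ^ 6 ^ 27 ^ 61 ^ 102 = 91

91


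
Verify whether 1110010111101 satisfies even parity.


Number of 1s: 9

No, parity error (9 ones)


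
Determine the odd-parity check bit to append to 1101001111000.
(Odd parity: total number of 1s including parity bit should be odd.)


Number of 1s in data: 7
Parity bit: 0

0


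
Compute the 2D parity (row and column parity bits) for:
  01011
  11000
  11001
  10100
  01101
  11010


Row parities: 101011
Column parities: 01001

Row P: 101011, Col P: 01001, Corner: 0


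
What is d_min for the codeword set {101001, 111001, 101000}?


Comparing all pairs, minimum distance: 1
Can detect 0 errors, correct 0 errors

1


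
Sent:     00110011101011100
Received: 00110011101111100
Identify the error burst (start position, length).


XOR: 00000000000100000

Burst at position 11, length 1


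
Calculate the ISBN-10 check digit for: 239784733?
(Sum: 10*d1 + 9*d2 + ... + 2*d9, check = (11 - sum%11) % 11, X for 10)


Weighted sum: 279
279 mod 11 = 4

Check digit: 7


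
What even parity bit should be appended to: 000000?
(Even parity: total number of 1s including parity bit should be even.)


Number of 1s in data: 0
Parity bit: 0

0


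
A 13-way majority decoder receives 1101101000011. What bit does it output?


Ones: 7 out of 13
Threshold: 7

1 (7/13 voted 1)


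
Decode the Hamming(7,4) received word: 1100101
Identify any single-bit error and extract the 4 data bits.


Syndrome = 1: error at position 1

Data: 0101 (corrected bit 1)


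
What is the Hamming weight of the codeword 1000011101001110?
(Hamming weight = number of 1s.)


Counting 1s in 1000011101001110

8


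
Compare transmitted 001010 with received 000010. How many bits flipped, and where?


XOR: 001000

1 error(s) at position(s): 2


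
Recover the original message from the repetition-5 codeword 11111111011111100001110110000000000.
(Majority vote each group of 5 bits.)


Groups: 11111, 11101, 11111, 00001, 11011, 00000, 00000
Majority votes: 1110100

1110100


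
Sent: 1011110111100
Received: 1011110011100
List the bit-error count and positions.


XOR: 0000000100000

1 error(s) at position(s): 7


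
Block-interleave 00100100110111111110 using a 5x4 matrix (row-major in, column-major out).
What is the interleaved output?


Matrix:
  0010
  0100
  1101
  1111
  1110
Read columns: 00111011111001100110

00111011111001100110


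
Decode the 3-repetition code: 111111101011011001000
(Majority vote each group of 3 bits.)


Groups: 111, 111, 101, 011, 011, 001, 000
Majority votes: 1111100

1111100


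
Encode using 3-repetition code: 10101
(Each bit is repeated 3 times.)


Each bit -> 3 copies

111000111000111


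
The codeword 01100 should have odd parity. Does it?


Number of 1s: 2

No, parity error (2 ones)


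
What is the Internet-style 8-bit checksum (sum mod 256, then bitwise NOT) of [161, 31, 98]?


Sum = 290 mod 256 = 34
Complement = 221

221


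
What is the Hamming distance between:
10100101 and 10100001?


XOR: 00000100
Count of 1s: 1

1


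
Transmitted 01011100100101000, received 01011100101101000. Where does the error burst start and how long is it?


XOR: 00000000001000000

Burst at position 10, length 1


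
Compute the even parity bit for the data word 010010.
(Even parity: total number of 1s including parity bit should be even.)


Number of 1s in data: 2
Parity bit: 0

0


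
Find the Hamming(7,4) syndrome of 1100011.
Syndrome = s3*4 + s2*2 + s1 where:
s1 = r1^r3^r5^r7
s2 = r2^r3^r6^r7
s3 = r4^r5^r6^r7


s1=0, s2=1, s3=0

Syndrome = 2 (error at position 2)


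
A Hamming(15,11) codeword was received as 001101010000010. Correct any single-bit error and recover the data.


Syndrome = 7: error at position 7

Data: 10110000010 (corrected bit 7)


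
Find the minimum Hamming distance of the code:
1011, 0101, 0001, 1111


Comparing all pairs, minimum distance: 1
Can detect 0 errors, correct 0 errors

1


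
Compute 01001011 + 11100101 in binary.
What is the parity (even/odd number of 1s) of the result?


01001011 = 75
11100101 = 229
Sum = 304 = 100110000
1s count = 3

odd parity (3 ones in 100110000)


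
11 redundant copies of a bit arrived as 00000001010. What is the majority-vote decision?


Ones: 2 out of 11
Threshold: 6

0 (2/11 voted 1)


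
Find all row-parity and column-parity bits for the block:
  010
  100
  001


Row parities: 111
Column parities: 111

Row P: 111, Col P: 111, Corner: 1


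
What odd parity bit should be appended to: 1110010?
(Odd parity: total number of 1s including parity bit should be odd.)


Number of 1s in data: 4
Parity bit: 1

1


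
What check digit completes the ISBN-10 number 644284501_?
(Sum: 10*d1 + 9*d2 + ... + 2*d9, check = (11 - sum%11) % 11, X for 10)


Weighted sum: 232
232 mod 11 = 1

Check digit: X


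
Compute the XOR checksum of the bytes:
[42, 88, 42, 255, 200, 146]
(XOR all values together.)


XOR chain: 42 ^ 88 ^ 42 ^ 255 ^ 200 ^ 146 = 253

253


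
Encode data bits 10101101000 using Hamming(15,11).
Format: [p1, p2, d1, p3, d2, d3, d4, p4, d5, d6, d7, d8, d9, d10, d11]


Parity bits: p1=0, p2=1, p3=0, p4=1

011001011101000


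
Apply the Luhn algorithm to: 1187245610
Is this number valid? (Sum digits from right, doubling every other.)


Luhn sum = 34
34 mod 10 = 4

Invalid (Luhn sum mod 10 = 4)


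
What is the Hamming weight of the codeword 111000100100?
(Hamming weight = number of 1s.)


Counting 1s in 111000100100

5


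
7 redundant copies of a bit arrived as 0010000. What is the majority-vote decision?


Ones: 1 out of 7
Threshold: 4

0 (1/7 voted 1)


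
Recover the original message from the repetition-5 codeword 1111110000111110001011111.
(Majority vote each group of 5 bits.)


Groups: 11111, 10000, 11111, 00010, 11111
Majority votes: 10101

10101


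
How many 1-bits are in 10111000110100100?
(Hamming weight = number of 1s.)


Counting 1s in 10111000110100100

8


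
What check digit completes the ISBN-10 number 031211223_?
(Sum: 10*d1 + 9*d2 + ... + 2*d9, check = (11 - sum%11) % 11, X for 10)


Weighted sum: 80
80 mod 11 = 3

Check digit: 8


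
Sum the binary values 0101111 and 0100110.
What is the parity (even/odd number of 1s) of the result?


0101111 = 47
0100110 = 38
Sum = 85 = 1010101
1s count = 4

even parity (4 ones in 1010101)


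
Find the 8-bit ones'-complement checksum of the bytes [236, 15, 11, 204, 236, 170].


Sum = 872 mod 256 = 104
Complement = 151

151


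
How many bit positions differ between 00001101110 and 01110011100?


XOR: 01111110010
Count of 1s: 7

7


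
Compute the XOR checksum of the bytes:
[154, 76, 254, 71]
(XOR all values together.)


XOR chain: 154 ^ 76 ^ 254 ^ 71 = 111

111


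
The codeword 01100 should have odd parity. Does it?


Number of 1s: 2

No, parity error (2 ones)


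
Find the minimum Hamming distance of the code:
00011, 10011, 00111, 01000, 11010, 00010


Comparing all pairs, minimum distance: 1
Can detect 0 errors, correct 0 errors

1


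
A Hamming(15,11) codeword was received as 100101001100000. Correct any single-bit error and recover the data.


Syndrome = 0: no error detected

Data: 00101100000 (no errors)


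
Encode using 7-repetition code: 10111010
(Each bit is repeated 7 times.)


Each bit -> 7 copies

11111110000000111111111111111111111000000011111110000000


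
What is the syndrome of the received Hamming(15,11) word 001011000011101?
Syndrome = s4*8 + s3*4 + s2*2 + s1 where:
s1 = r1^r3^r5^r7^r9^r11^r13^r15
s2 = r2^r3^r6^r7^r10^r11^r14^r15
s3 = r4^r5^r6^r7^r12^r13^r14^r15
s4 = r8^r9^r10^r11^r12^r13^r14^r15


s1=1, s2=0, s3=1, s4=0

Syndrome = 5 (error at position 5)


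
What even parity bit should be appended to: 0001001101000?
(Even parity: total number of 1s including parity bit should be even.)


Number of 1s in data: 4
Parity bit: 0

0


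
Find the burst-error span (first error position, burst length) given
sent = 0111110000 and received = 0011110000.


XOR: 0100000000

Burst at position 1, length 1


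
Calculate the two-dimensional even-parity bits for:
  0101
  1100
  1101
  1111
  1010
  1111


Row parities: 001000
Column parities: 1110

Row P: 001000, Col P: 1110, Corner: 1


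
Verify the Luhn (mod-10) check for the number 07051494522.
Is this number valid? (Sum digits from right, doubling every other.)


Luhn sum = 43
43 mod 10 = 3

Invalid (Luhn sum mod 10 = 3)


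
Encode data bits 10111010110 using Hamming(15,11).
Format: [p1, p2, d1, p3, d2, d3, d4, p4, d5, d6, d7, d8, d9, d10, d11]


Parity bits: p1=1, p2=1, p3=0, p4=0

111001101010110


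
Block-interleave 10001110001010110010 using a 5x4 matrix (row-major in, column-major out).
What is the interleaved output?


Matrix:
  1000
  1110
  0010
  1011
  0010
Read columns: 11010010000111100010

11010010000111100010


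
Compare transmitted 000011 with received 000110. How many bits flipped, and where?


XOR: 000101

2 error(s) at position(s): 3, 5


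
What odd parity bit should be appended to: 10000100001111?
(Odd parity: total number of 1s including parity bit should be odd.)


Number of 1s in data: 6
Parity bit: 1

1


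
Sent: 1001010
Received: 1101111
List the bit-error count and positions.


XOR: 0100101

3 error(s) at position(s): 1, 4, 6


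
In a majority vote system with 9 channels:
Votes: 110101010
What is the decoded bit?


Ones: 5 out of 9
Threshold: 5

1 (5/9 voted 1)


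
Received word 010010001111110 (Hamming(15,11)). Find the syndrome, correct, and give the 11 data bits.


Syndrome = 0: no error detected

Data: 01001111110 (no errors)


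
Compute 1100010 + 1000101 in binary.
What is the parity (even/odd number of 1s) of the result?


1100010 = 98
1000101 = 69
Sum = 167 = 10100111
1s count = 5

odd parity (5 ones in 10100111)


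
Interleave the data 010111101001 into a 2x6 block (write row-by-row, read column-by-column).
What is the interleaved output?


Matrix:
  010111
  101001
Read columns: 011001101011

011001101011


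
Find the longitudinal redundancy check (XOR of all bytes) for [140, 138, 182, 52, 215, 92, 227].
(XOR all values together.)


XOR chain: 140 ^ 138 ^ 182 ^ 52 ^ 215 ^ 92 ^ 227 = 236

236


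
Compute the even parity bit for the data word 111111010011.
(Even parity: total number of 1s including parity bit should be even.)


Number of 1s in data: 9
Parity bit: 1

1


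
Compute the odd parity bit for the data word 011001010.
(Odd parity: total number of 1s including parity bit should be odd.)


Number of 1s in data: 4
Parity bit: 1

1


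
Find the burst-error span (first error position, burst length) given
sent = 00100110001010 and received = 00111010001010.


XOR: 00011100000000

Burst at position 3, length 3


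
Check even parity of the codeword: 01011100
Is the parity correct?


Number of 1s: 4

Yes, parity is correct (4 ones)


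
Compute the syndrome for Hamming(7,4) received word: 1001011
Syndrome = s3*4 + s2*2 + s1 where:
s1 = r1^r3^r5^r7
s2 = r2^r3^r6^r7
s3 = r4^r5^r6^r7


s1=0, s2=0, s3=1

Syndrome = 4 (error at position 4)


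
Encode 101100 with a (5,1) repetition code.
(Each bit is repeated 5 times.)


Each bit -> 5 copies

111110000011111111110000000000


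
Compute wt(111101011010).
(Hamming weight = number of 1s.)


Counting 1s in 111101011010

8


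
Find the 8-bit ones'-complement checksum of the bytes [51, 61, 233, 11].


Sum = 356 mod 256 = 100
Complement = 155

155


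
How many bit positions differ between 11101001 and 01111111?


XOR: 10010110
Count of 1s: 4

4


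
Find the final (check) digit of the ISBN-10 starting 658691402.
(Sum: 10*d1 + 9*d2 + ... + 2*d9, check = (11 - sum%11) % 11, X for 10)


Weighted sum: 290
290 mod 11 = 4

Check digit: 7


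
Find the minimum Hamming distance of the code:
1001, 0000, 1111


Comparing all pairs, minimum distance: 2
Can detect 1 errors, correct 0 errors

2


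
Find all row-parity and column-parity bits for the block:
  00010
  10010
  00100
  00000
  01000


Row parities: 10101
Column parities: 11100

Row P: 10101, Col P: 11100, Corner: 1


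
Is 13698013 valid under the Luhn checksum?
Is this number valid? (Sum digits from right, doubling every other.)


Luhn sum = 29
29 mod 10 = 9

Invalid (Luhn sum mod 10 = 9)


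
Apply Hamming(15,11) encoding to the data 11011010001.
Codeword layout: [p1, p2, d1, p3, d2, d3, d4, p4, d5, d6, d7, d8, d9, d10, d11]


Parity bits: p1=0, p2=0, p3=1, p4=1

001110111010001


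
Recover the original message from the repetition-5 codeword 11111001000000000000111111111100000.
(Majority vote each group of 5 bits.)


Groups: 11111, 00100, 00000, 00000, 11111, 11111, 00000
Majority votes: 1000110

1000110


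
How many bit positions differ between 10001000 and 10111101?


XOR: 00110101
Count of 1s: 4

4


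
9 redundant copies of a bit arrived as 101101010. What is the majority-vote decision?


Ones: 5 out of 9
Threshold: 5

1 (5/9 voted 1)


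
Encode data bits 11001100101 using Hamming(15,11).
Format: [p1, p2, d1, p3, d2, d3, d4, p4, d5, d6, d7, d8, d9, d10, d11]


Parity bits: p1=1, p2=1, p3=1, p4=0

111110001100101


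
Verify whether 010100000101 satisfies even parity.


Number of 1s: 4

Yes, parity is correct (4 ones)


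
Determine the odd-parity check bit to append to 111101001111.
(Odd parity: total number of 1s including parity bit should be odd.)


Number of 1s in data: 9
Parity bit: 0

0


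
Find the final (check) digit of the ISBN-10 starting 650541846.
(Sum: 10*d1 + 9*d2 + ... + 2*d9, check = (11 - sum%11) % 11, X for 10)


Weighted sum: 225
225 mod 11 = 5

Check digit: 6


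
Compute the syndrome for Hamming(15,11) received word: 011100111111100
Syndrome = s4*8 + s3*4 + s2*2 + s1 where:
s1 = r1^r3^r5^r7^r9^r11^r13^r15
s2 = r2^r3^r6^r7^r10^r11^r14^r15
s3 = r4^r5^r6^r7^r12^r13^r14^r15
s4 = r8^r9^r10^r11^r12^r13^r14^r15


s1=1, s2=1, s3=0, s4=0

Syndrome = 3 (error at position 3)


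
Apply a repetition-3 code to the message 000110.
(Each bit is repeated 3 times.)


Each bit -> 3 copies

000000000111111000


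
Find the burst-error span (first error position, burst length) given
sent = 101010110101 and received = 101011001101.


XOR: 000001111000

Burst at position 5, length 4


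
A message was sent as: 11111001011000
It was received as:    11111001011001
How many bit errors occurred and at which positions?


XOR: 00000000000001

1 error(s) at position(s): 13


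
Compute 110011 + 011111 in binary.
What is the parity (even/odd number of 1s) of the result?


110011 = 51
011111 = 31
Sum = 82 = 1010010
1s count = 3

odd parity (3 ones in 1010010)


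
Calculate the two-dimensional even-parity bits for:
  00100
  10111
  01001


Row parities: 100
Column parities: 11010

Row P: 100, Col P: 11010, Corner: 1


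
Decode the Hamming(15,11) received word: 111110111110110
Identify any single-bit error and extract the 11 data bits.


Syndrome = 5: error at position 5

Data: 10011110110 (corrected bit 5)


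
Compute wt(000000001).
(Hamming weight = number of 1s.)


Counting 1s in 000000001

1


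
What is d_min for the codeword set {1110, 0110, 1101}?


Comparing all pairs, minimum distance: 1
Can detect 0 errors, correct 0 errors

1


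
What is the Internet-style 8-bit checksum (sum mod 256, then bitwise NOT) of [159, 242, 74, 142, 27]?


Sum = 644 mod 256 = 132
Complement = 123

123


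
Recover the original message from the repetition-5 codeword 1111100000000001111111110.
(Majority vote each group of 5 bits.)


Groups: 11111, 00000, 00000, 11111, 11110
Majority votes: 10011

10011


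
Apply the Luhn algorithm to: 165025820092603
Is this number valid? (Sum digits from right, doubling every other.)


Luhn sum = 46
46 mod 10 = 6

Invalid (Luhn sum mod 10 = 6)


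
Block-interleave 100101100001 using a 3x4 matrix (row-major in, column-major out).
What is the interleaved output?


Matrix:
  1001
  0110
  0001
Read columns: 100010010101

100010010101


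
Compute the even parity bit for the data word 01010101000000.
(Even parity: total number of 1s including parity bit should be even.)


Number of 1s in data: 4
Parity bit: 0

0


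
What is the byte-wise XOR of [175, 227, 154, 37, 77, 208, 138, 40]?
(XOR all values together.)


XOR chain: 175 ^ 227 ^ 154 ^ 37 ^ 77 ^ 208 ^ 138 ^ 40 = 204

204


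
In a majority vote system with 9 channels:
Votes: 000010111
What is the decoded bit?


Ones: 4 out of 9
Threshold: 5

0 (4/9 voted 1)


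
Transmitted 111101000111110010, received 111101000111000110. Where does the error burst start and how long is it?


XOR: 000000000000110100

Burst at position 12, length 4


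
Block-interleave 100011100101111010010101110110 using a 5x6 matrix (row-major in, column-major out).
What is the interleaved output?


Matrix:
  100011
  100101
  111010
  010101
  110110
Read columns: 111010011100100010111010111010

111010011100100010111010111010


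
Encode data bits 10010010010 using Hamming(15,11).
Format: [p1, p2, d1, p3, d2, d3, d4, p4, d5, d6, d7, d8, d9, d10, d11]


Parity bits: p1=1, p2=0, p3=0, p4=0

101000100010010


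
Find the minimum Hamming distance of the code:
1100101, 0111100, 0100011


Comparing all pairs, minimum distance: 3
Can detect 2 errors, correct 1 errors

3


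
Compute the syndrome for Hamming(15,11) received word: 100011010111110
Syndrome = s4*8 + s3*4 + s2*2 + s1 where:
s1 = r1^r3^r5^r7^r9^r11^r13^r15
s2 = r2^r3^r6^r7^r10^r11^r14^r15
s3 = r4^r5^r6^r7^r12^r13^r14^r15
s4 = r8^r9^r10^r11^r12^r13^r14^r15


s1=0, s2=0, s3=1, s4=0

Syndrome = 4 (error at position 4)


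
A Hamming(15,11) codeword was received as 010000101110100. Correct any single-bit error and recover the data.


Syndrome = 0: no error detected

Data: 00011110100 (no errors)


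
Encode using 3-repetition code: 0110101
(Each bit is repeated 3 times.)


Each bit -> 3 copies

000111111000111000111


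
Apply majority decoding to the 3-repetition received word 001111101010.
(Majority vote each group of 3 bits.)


Groups: 001, 111, 101, 010
Majority votes: 0110

0110


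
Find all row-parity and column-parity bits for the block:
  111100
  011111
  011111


Row parities: 011
Column parities: 111100

Row P: 011, Col P: 111100, Corner: 0


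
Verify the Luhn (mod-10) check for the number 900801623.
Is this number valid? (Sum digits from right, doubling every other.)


Luhn sum = 31
31 mod 10 = 1

Invalid (Luhn sum mod 10 = 1)


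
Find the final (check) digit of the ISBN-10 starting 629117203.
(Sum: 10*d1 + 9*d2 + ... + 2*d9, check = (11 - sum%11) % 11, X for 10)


Weighted sum: 212
212 mod 11 = 3

Check digit: 8


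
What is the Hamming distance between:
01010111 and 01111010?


XOR: 00101101
Count of 1s: 4

4


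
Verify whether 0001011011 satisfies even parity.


Number of 1s: 5

No, parity error (5 ones)


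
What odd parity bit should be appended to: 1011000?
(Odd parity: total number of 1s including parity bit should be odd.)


Number of 1s in data: 3
Parity bit: 0

0


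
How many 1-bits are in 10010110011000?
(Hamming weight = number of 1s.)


Counting 1s in 10010110011000

6


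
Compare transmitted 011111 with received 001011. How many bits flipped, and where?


XOR: 010100

2 error(s) at position(s): 1, 3


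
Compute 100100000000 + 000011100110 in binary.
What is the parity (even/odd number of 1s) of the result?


100100000000 = 2304
000011100110 = 230
Sum = 2534 = 100111100110
1s count = 7

odd parity (7 ones in 100111100110)


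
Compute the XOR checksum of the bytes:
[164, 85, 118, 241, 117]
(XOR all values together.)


XOR chain: 164 ^ 85 ^ 118 ^ 241 ^ 117 = 3

3


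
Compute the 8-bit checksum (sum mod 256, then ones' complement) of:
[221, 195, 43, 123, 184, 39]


Sum = 805 mod 256 = 37
Complement = 218

218


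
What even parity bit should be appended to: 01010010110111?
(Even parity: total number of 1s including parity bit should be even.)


Number of 1s in data: 8
Parity bit: 0

0


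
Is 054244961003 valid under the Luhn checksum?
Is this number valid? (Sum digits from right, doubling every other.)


Luhn sum = 47
47 mod 10 = 7

Invalid (Luhn sum mod 10 = 7)


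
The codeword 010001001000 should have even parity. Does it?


Number of 1s: 3

No, parity error (3 ones)


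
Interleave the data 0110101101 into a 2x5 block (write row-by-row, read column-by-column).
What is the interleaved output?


Matrix:
  01101
  01101
Read columns: 0011110011

0011110011


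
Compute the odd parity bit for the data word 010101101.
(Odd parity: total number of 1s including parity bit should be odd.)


Number of 1s in data: 5
Parity bit: 0

0


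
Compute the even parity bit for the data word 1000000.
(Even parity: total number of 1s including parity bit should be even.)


Number of 1s in data: 1
Parity bit: 1

1


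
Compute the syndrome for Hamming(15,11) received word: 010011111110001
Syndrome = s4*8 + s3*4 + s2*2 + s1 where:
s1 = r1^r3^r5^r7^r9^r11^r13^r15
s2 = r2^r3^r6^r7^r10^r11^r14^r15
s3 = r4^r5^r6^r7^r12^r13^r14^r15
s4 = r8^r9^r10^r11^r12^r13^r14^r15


s1=1, s2=0, s3=0, s4=1

Syndrome = 9 (error at position 9)


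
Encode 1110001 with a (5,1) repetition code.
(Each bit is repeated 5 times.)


Each bit -> 5 copies

11111111111111100000000000000011111


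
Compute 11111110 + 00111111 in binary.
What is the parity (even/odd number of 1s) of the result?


11111110 = 254
00111111 = 63
Sum = 317 = 100111101
1s count = 6

even parity (6 ones in 100111101)


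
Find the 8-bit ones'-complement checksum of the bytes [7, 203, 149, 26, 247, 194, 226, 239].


Sum = 1291 mod 256 = 11
Complement = 244

244


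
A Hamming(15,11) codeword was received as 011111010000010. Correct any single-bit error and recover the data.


Syndrome = 0: no error detected

Data: 11100000010 (no errors)


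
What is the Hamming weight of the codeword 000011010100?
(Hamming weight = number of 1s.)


Counting 1s in 000011010100

4


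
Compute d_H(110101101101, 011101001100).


XOR: 101000100001
Count of 1s: 4

4


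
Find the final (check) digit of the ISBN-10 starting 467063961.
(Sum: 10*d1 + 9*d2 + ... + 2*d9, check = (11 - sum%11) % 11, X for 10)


Weighted sum: 257
257 mod 11 = 4

Check digit: 7


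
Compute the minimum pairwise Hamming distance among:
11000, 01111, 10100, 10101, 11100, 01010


Comparing all pairs, minimum distance: 1
Can detect 0 errors, correct 0 errors

1


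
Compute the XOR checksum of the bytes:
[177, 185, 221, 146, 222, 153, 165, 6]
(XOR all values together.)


XOR chain: 177 ^ 185 ^ 221 ^ 146 ^ 222 ^ 153 ^ 165 ^ 6 = 163

163


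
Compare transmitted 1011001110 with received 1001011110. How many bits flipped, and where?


XOR: 0010010000

2 error(s) at position(s): 2, 5


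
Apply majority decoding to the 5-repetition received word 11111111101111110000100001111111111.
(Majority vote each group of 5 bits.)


Groups: 11111, 11110, 11111, 10000, 10000, 11111, 11111
Majority votes: 1110011

1110011


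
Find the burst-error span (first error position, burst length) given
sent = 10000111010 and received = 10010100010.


XOR: 00010011000

Burst at position 3, length 5


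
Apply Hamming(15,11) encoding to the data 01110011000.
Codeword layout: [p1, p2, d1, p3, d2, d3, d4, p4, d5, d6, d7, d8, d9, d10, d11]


Parity bits: p1=1, p2=1, p3=0, p4=0

110011100011000


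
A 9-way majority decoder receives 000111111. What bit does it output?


Ones: 6 out of 9
Threshold: 5

1 (6/9 voted 1)


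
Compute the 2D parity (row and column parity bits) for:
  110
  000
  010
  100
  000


Row parities: 00110
Column parities: 000

Row P: 00110, Col P: 000, Corner: 0


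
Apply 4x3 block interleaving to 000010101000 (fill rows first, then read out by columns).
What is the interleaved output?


Matrix:
  000
  010
  101
  000
Read columns: 001001000010

001001000010


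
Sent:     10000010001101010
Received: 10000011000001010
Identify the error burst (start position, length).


XOR: 00000001001100000

Burst at position 7, length 5


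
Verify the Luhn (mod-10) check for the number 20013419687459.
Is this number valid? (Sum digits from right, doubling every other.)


Luhn sum = 56
56 mod 10 = 6

Invalid (Luhn sum mod 10 = 6)


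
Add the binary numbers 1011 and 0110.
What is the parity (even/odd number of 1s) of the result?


1011 = 11
0110 = 6
Sum = 17 = 10001
1s count = 2

even parity (2 ones in 10001)


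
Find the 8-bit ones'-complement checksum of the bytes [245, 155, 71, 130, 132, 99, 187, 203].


Sum = 1222 mod 256 = 198
Complement = 57

57


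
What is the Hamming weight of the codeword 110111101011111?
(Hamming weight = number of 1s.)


Counting 1s in 110111101011111

12


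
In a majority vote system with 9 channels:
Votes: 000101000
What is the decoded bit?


Ones: 2 out of 9
Threshold: 5

0 (2/9 voted 1)


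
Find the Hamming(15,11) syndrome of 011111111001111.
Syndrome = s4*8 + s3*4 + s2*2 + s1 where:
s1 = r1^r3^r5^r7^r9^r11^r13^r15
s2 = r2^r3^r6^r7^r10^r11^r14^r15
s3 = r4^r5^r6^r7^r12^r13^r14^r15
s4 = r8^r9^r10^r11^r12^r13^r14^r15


s1=0, s2=0, s3=0, s4=0

Syndrome = 0 (no error)


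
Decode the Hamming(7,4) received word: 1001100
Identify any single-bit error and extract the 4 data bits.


Syndrome = 0: no error detected

Data: 0100 (no errors)


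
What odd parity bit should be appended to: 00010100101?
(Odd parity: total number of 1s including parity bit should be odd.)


Number of 1s in data: 4
Parity bit: 1

1


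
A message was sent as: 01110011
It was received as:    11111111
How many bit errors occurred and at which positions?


XOR: 10001100

3 error(s) at position(s): 0, 4, 5


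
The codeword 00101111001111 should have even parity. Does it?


Number of 1s: 9

No, parity error (9 ones)


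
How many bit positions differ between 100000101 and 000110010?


XOR: 100110111
Count of 1s: 6

6


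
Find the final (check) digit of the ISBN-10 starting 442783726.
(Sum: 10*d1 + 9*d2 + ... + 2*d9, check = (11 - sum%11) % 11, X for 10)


Weighted sum: 250
250 mod 11 = 8

Check digit: 3


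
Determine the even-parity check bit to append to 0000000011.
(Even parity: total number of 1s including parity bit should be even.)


Number of 1s in data: 2
Parity bit: 0

0


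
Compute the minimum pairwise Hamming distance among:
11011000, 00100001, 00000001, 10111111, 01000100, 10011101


Comparing all pairs, minimum distance: 1
Can detect 0 errors, correct 0 errors

1


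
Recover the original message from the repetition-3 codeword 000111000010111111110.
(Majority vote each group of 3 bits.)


Groups: 000, 111, 000, 010, 111, 111, 110
Majority votes: 0100111

0100111


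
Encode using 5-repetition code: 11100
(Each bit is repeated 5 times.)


Each bit -> 5 copies

1111111111111110000000000


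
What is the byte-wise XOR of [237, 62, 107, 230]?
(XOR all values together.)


XOR chain: 237 ^ 62 ^ 107 ^ 230 = 94

94


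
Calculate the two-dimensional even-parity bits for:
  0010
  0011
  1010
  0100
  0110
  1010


Row parities: 100100
Column parities: 0011

Row P: 100100, Col P: 0011, Corner: 0


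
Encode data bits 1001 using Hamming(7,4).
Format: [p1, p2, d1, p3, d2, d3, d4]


Parity bits: p1=0, p2=0, p3=1

0011001


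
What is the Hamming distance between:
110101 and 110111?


XOR: 000010
Count of 1s: 1

1


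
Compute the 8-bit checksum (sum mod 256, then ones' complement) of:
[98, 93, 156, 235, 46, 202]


Sum = 830 mod 256 = 62
Complement = 193

193


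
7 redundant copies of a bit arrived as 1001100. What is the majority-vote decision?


Ones: 3 out of 7
Threshold: 4

0 (3/7 voted 1)


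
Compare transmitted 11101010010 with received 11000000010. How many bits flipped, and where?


XOR: 00101010000

3 error(s) at position(s): 2, 4, 6


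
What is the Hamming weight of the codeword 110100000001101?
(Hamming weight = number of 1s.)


Counting 1s in 110100000001101

6


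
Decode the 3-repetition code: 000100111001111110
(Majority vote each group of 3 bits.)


Groups: 000, 100, 111, 001, 111, 110
Majority votes: 001011

001011


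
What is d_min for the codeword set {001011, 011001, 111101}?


Comparing all pairs, minimum distance: 2
Can detect 1 errors, correct 0 errors

2


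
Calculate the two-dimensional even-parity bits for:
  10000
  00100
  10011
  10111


Row parities: 1110
Column parities: 10000

Row P: 1110, Col P: 10000, Corner: 1


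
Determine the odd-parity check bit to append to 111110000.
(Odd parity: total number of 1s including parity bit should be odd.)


Number of 1s in data: 5
Parity bit: 0

0


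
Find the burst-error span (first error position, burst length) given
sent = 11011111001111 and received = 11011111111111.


XOR: 00000000110000

Burst at position 8, length 2


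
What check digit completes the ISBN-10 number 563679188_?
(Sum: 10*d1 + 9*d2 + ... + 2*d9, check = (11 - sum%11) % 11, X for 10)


Weighted sum: 301
301 mod 11 = 4

Check digit: 7
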